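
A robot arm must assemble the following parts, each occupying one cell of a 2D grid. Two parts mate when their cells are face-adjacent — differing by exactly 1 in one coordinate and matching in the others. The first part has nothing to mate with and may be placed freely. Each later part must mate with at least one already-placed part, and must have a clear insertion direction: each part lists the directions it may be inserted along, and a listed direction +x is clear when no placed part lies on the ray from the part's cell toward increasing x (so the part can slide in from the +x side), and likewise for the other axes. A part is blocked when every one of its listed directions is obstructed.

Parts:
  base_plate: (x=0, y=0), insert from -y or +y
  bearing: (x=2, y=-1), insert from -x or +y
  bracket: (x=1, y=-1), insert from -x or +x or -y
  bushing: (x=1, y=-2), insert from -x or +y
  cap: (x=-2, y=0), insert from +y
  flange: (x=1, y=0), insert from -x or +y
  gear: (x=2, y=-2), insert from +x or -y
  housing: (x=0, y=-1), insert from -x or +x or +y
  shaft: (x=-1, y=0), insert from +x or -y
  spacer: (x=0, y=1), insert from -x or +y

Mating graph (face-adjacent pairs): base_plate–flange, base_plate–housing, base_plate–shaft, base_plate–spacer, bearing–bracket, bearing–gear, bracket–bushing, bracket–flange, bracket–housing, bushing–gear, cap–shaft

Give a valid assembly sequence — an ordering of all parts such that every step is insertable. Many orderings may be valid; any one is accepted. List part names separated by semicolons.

1. cap@(-2, 0) [+y clear] — {cap}
2. shaft@(-1, 0) [+x clear] — {cap, shaft}
3. base_plate@(0, 0) [-y clear] — {base_plate, cap, shaft}
4. spacer@(0, 1) [-x clear] — {base_plate, cap, shaft, spacer}
5. flange@(1, 0) [+y clear] — {base_plate, cap, flange, shaft, spacer}
6. housing@(0, -1) [-x clear] — {base_plate, cap, flange, housing, shaft, spacer}
7. bracket@(1, -1) [+x clear] — {base_plate, bracket, cap, flange, housing, shaft, spacer}
8. bearing@(2, -1) [+y clear] — {base_plate, bearing, bracket, cap, flange, housing, shaft, spacer}
9. gear@(2, -2) [+x clear] — {base_plate, bearing, bracket, cap, flange, gear, housing, shaft, spacer}
10. bushing@(1, -2) [-x clear] — {base_plate, bearing, bracket, bushing, cap, flange, gear, housing, shaft, spacer}

cap; shaft; base_plate; spacer; flange; housing; bracket; bearing; gear; bushing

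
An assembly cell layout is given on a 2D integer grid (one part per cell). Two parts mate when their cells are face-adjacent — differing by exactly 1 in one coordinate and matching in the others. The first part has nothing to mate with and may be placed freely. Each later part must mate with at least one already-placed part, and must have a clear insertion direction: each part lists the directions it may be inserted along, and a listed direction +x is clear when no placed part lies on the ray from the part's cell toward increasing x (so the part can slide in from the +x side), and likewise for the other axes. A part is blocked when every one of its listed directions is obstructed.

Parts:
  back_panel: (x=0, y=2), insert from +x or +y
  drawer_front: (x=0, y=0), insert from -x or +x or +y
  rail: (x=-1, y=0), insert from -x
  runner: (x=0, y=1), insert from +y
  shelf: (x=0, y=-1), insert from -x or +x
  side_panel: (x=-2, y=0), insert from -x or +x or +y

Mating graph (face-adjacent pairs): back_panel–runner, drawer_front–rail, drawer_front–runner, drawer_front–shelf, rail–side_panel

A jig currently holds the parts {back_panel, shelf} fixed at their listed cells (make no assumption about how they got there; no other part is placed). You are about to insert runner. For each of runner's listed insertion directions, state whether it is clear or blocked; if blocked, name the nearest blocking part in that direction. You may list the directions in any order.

+y: nearest on ray is back_panel@(0, 2) ⇒ blocked

+y: blocked by back_panel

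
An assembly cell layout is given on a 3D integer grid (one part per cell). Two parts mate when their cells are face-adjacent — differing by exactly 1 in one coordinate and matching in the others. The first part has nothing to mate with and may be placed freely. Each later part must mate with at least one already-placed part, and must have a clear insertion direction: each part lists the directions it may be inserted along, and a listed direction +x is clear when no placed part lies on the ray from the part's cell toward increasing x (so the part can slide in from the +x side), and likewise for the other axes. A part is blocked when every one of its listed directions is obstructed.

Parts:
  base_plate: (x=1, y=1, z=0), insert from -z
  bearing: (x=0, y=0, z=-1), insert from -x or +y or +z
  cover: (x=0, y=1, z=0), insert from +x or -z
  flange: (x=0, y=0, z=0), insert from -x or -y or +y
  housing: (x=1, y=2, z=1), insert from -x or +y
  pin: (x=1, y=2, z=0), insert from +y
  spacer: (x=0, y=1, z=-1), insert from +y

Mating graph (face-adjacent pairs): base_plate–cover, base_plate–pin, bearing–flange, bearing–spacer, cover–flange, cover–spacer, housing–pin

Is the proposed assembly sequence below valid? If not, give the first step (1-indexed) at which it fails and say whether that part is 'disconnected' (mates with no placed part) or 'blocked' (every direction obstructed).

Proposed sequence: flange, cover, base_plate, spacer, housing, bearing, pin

1. flange@(0, 0, 0) [-x clear] — {flange}
2. cover@(0, 1, 0) [+x clear] — {cover, flange}
3. base_plate@(1, 1, 0) [-z clear] — {base_plate, cover, flange}
4. spacer@(0, 1, -1) [+y clear] — {base_plate, cover, flange, spacer}
5. housing@(1, 2, 1) — no placed neighbour ⇒ disconnected

Invalid at step 5 (disconnected)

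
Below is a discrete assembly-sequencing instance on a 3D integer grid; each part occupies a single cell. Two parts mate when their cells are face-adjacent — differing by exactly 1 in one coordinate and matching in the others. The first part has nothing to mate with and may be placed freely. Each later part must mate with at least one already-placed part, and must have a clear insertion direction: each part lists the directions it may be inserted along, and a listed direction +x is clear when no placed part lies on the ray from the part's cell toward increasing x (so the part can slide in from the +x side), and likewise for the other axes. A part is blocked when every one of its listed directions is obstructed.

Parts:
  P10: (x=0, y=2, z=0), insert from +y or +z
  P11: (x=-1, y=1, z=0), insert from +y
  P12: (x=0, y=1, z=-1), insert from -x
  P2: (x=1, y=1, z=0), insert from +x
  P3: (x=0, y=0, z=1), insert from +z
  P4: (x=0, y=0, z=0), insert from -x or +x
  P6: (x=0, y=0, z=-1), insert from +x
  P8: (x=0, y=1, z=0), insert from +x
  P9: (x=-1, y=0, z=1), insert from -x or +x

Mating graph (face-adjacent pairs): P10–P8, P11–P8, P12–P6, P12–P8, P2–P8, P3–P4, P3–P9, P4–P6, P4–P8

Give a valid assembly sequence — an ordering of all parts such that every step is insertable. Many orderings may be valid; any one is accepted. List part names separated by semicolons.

P4; P8; P12; P3; P10; P9; P2; P11; P6

1. P4@(0, 0, 0) [-x clear] — {P4}
2. P8@(0, 1, 0) [+x clear] — {P4, P8}
3. P12@(0, 1, -1) [-x clear] — {P12, P4, P8}
4. P3@(0, 0, 1) [+z clear] — {P12, P3, P4, P8}
5. P10@(0, 2, 0) [+y clear] — {P10, P12, P3, P4, P8}
6. P9@(-1, 0, 1) [-x clear] — {P10, P12, P3, P4, P8, P9}
7. P2@(1, 1, 0) [+x clear] — {P10, P12, P2, P3, P4, P8, P9}
8. P11@(-1, 1, 0) [+y clear] — {P10, P11, P12, P2, P3, P4, P8, P9}
9. P6@(0, 0, -1) [+x clear] — {P10, P11, P12, P2, P3, P4, P6, P8, P9}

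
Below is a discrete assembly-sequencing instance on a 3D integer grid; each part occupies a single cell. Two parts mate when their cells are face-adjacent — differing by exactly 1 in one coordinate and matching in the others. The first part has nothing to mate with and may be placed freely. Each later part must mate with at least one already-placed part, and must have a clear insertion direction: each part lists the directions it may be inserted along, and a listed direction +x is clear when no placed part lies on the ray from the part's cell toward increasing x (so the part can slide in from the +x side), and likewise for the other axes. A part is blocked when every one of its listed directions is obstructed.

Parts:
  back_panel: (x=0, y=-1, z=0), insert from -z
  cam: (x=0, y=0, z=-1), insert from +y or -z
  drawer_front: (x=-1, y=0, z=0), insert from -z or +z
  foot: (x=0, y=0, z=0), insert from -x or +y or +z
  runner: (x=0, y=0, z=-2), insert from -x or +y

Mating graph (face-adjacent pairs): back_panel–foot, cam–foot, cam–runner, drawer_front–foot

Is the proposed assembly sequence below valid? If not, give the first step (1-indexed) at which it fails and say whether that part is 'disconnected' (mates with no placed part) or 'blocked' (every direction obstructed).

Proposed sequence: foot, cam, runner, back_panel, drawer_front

1. foot@(0, 0, 0) [-x clear] — {foot}
2. cam@(0, 0, -1) [+y clear] — {cam, foot}
3. runner@(0, 0, -2) [-x clear] — {cam, foot, runner}
4. back_panel@(0, -1, 0) [-z clear] — {back_panel, cam, foot, runner}
5. drawer_front@(-1, 0, 0) [-z clear] — {back_panel, cam, drawer_front, foot, runner}

Valid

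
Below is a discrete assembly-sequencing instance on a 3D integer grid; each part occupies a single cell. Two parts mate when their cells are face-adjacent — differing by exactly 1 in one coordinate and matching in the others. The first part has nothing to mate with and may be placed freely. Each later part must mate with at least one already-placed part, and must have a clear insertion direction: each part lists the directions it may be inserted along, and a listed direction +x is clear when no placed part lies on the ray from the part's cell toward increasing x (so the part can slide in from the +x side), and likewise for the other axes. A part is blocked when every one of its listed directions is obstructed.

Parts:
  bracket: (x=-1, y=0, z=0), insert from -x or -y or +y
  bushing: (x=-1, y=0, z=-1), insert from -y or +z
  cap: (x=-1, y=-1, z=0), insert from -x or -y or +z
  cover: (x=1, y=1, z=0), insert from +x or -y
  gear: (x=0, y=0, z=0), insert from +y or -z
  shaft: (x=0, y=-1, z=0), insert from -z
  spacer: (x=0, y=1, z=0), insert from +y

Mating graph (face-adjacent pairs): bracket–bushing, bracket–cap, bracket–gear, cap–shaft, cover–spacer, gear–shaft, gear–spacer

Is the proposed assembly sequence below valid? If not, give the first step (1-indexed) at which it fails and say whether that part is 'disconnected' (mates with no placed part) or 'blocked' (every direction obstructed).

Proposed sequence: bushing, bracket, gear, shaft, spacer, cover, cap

Valid

1. bushing@(-1, 0, -1) [-y clear] — {bushing}
2. bracket@(-1, 0, 0) [-x clear] — {bracket, bushing}
3. gear@(0, 0, 0) [+y clear] — {bracket, bushing, gear}
4. shaft@(0, -1, 0) [-z clear] — {bracket, bushing, gear, shaft}
5. spacer@(0, 1, 0) [+y clear] — {bracket, bushing, gear, shaft, spacer}
6. cover@(1, 1, 0) [+x clear] — {bracket, bushing, cover, gear, shaft, spacer}
7. cap@(-1, -1, 0) [-x clear] — {bracket, bushing, cap, cover, gear, shaft, spacer}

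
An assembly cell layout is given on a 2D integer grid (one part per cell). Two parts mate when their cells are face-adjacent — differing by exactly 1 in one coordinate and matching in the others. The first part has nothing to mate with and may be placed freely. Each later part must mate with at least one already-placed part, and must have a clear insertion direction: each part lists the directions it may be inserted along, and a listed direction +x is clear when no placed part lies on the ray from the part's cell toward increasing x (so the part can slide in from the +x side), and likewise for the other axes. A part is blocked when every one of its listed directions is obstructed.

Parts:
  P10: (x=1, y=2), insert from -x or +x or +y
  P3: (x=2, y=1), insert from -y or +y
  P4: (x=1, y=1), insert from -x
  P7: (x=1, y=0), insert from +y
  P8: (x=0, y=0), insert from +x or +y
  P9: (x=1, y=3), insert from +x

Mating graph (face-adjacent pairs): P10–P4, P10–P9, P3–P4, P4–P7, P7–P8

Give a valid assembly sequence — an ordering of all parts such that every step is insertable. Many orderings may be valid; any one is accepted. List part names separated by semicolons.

1. P8@(0, 0) [+x clear] — {P8}
2. P7@(1, 0) [+y clear] — {P7, P8}
3. P4@(1, 1) [-x clear] — {P4, P7, P8}
4. P3@(2, 1) [-y clear] — {P3, P4, P7, P8}
5. P10@(1, 2) [-x clear] — {P10, P3, P4, P7, P8}
6. P9@(1, 3) [+x clear] — {P10, P3, P4, P7, P8, P9}

P8; P7; P4; P3; P10; P9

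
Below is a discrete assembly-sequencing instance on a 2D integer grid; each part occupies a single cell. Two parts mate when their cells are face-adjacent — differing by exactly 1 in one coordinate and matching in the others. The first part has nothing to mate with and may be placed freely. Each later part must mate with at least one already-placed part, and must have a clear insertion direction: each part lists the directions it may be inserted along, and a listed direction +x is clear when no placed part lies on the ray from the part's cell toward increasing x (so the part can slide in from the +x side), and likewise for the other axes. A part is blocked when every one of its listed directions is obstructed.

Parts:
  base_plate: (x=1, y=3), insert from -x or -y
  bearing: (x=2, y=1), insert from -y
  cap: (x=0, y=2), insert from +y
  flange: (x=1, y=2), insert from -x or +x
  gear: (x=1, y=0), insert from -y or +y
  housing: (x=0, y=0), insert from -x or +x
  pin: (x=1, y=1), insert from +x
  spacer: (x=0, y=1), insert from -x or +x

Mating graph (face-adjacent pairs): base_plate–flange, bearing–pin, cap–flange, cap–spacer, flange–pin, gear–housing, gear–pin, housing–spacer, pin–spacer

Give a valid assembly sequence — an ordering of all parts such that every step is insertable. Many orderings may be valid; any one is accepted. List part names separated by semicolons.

pin; flange; gear; bearing; housing; cap; spacer; base_plate

1. pin@(1, 1) [+x clear] — {pin}
2. flange@(1, 2) [-x clear] — {flange, pin}
3. gear@(1, 0) [-y clear] — {flange, gear, pin}
4. bearing@(2, 1) [-y clear] — {bearing, flange, gear, pin}
5. housing@(0, 0) [-x clear] — {bearing, flange, gear, housing, pin}
6. cap@(0, 2) [+y clear] — {bearing, cap, flange, gear, housing, pin}
7. spacer@(0, 1) [-x clear] — {bearing, cap, flange, gear, housing, pin, spacer}
8. base_plate@(1, 3) [-x clear] — {base_plate, bearing, cap, flange, gear, housing, pin, spacer}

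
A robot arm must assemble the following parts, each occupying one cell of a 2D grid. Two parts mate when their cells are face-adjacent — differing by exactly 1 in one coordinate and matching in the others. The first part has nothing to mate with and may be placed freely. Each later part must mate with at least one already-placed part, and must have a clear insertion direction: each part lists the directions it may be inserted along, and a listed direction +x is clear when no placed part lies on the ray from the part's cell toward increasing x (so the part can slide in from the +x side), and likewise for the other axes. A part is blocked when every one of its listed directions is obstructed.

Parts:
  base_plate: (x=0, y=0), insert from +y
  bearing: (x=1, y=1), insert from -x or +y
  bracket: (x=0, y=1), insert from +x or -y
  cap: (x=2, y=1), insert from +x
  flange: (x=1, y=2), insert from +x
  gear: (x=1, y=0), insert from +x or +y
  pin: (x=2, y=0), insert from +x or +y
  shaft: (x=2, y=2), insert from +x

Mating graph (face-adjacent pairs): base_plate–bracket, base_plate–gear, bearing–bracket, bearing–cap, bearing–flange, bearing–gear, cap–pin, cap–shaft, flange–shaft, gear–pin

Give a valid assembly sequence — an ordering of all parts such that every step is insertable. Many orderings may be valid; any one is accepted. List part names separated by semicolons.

1. base_plate@(0, 0) [+y clear] — {base_plate}
2. bracket@(0, 1) [+x clear] — {base_plate, bracket}
3. bearing@(1, 1) [+y clear] — {base_plate, bearing, bracket}
4. gear@(1, 0) [+x clear] — {base_plate, bearing, bracket, gear}
5. cap@(2, 1) [+x clear] — {base_plate, bearing, bracket, cap, gear}
6. pin@(2, 0) [+x clear] — {base_plate, bearing, bracket, cap, gear, pin}
7. flange@(1, 2) [+x clear] — {base_plate, bearing, bracket, cap, flange, gear, pin}
8. shaft@(2, 2) [+x clear] — {base_plate, bearing, bracket, cap, flange, gear, pin, shaft}

base_plate; bracket; bearing; gear; cap; pin; flange; shaft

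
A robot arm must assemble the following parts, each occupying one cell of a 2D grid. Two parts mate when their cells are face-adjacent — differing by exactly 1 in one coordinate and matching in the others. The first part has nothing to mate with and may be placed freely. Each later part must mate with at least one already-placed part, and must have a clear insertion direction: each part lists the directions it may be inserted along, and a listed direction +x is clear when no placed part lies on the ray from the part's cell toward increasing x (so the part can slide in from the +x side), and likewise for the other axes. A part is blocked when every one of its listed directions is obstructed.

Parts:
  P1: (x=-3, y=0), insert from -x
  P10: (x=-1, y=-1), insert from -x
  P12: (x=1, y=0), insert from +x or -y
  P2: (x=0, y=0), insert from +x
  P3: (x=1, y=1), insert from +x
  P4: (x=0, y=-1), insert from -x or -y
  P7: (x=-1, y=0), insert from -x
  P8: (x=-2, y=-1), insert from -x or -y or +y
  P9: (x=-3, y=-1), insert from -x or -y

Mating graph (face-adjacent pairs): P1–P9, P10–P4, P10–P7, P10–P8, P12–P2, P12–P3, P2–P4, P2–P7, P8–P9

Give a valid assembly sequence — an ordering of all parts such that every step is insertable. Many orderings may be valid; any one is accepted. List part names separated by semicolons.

P4; P2; P7; P12; P3; P10; P8; P9; P1

1. P4@(0, -1) [-x clear] — {P4}
2. P2@(0, 0) [+x clear] — {P2, P4}
3. P7@(-1, 0) [-x clear] — {P2, P4, P7}
4. P12@(1, 0) [+x clear] — {P12, P2, P4, P7}
5. P3@(1, 1) [+x clear] — {P12, P2, P3, P4, P7}
6. P10@(-1, -1) [-x clear] — {P10, P12, P2, P3, P4, P7}
7. P8@(-2, -1) [-x clear] — {P10, P12, P2, P3, P4, P7, P8}
8. P9@(-3, -1) [-x clear] — {P10, P12, P2, P3, P4, P7, P8, P9}
9. P1@(-3, 0) [-x clear] — {P1, P10, P12, P2, P3, P4, P7, P8, P9}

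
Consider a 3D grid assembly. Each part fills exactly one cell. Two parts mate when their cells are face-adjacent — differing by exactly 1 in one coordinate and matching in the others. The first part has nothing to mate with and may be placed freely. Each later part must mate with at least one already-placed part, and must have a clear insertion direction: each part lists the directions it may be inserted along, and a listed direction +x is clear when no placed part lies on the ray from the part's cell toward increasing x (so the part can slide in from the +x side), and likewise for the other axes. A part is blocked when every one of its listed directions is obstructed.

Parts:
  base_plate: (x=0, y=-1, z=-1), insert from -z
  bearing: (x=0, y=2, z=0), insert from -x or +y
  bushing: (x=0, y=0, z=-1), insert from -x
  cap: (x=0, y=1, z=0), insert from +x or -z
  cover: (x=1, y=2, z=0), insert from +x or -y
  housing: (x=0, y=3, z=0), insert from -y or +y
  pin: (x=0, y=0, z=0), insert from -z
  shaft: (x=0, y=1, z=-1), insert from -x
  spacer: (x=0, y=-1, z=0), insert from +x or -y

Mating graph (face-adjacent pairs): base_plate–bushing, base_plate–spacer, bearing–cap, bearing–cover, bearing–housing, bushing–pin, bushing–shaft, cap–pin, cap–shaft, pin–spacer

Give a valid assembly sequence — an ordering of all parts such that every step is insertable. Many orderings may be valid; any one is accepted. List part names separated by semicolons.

1. cap@(0, 1, 0) [+x clear] — {cap}
2. shaft@(0, 1, -1) [-x clear] — {cap, shaft}
3. bearing@(0, 2, 0) [-x clear] — {bearing, cap, shaft}
4. housing@(0, 3, 0) [+y clear] — {bearing, cap, housing, shaft}
5. cover@(1, 2, 0) [+x clear] — {bearing, cap, cover, housing, shaft}
6. pin@(0, 0, 0) [-z clear] — {bearing, cap, cover, housing, pin, shaft}
7. spacer@(0, -1, 0) [+x clear] — {bearing, cap, cover, housing, pin, shaft, spacer}
8. base_plate@(0, -1, -1) [-z clear] — {base_plate, bearing, cap, cover, housing, pin, shaft, spacer}
9. bushing@(0, 0, -1) [-x clear] — {base_plate, bearing, bushing, cap, cover, housing, pin, shaft, spacer}

cap; shaft; bearing; housing; cover; pin; spacer; base_plate; bushing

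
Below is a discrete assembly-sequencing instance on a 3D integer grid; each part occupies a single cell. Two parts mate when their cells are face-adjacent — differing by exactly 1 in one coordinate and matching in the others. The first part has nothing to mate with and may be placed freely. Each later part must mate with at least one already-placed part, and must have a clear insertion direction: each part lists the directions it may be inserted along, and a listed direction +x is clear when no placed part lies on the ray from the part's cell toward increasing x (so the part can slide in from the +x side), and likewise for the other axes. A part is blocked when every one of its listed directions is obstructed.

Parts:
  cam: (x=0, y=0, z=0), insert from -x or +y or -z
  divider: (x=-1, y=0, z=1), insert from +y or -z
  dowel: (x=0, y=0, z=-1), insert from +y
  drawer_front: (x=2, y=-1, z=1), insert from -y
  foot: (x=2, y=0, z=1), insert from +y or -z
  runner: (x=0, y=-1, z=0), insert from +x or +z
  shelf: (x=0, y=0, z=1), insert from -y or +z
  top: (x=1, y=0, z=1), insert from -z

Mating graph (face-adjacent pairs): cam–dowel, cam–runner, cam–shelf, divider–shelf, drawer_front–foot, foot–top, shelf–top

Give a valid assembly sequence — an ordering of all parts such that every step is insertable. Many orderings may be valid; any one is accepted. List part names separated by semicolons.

dowel; cam; runner; shelf; divider; top; foot; drawer_front

1. dowel@(0, 0, -1) [+y clear] — {dowel}
2. cam@(0, 0, 0) [-x clear] — {cam, dowel}
3. runner@(0, -1, 0) [+x clear] — {cam, dowel, runner}
4. shelf@(0, 0, 1) [-y clear] — {cam, dowel, runner, shelf}
5. divider@(-1, 0, 1) [+y clear] — {cam, divider, dowel, runner, shelf}
6. top@(1, 0, 1) [-z clear] — {cam, divider, dowel, runner, shelf, top}
7. foot@(2, 0, 1) [+y clear] — {cam, divider, dowel, foot, runner, shelf, top}
8. drawer_front@(2, -1, 1) [-y clear] — {cam, divider, dowel, drawer_front, foot, runner, shelf, top}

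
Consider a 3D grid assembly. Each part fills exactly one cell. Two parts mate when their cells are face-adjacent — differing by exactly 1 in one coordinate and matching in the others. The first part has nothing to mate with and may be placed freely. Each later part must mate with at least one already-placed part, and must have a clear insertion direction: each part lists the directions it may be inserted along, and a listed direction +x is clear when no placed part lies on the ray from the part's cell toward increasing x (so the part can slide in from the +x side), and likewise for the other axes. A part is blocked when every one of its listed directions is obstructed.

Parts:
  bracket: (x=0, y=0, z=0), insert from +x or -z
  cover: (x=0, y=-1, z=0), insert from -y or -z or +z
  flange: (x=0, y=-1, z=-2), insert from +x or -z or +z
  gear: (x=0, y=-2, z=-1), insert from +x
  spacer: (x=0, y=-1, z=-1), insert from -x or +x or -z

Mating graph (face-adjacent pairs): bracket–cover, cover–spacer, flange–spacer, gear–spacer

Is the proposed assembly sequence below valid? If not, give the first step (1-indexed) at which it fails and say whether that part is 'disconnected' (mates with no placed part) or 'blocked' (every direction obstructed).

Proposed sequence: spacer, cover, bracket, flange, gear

1. spacer@(0, -1, -1) [-x clear] — {spacer}
2. cover@(0, -1, 0) [-y clear] — {cover, spacer}
3. bracket@(0, 0, 0) [+x clear] — {bracket, cover, spacer}
4. flange@(0, -1, -2) [+x clear] — {bracket, cover, flange, spacer}
5. gear@(0, -2, -1) [+x clear] — {bracket, cover, flange, gear, spacer}

Valid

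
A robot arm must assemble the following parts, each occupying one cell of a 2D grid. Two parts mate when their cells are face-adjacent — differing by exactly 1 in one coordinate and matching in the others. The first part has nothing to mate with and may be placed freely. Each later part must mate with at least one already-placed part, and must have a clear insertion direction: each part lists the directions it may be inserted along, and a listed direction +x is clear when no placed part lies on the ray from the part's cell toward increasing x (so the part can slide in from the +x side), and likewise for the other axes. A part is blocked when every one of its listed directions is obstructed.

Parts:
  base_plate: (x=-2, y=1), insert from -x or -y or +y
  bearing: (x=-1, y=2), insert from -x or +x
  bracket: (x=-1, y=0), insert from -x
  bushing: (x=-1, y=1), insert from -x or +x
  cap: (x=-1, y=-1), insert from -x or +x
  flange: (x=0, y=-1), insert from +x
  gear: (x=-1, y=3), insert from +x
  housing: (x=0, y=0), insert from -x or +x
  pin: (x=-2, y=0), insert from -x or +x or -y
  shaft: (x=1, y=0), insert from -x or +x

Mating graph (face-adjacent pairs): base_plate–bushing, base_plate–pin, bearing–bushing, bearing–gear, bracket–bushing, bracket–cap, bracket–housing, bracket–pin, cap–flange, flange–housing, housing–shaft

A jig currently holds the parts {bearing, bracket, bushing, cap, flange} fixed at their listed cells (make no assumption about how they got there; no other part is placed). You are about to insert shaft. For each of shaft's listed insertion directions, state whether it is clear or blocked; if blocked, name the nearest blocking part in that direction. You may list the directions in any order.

-x: nearest on ray is bracket@(-1, 0) ⇒ blocked
+x: ray from shaft(1, 0) has no placed part ⇒ clear

+x: clear; -x: blocked by bracket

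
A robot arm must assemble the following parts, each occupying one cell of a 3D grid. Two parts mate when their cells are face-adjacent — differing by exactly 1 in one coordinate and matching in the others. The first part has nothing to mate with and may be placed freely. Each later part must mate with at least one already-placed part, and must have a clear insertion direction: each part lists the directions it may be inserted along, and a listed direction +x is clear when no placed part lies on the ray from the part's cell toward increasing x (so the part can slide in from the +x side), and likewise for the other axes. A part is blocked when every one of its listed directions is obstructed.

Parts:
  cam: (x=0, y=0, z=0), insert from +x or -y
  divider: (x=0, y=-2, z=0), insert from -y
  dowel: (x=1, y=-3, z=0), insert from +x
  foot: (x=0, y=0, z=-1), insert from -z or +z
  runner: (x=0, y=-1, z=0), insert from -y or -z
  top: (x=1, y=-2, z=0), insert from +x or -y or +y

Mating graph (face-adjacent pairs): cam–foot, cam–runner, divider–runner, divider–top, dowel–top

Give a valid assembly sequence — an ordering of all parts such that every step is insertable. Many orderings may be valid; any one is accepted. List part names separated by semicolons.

1. runner@(0, -1, 0) [-y clear] — {runner}
2. cam@(0, 0, 0) [+x clear] — {cam, runner}
3. foot@(0, 0, -1) [-z clear] — {cam, foot, runner}
4. divider@(0, -2, 0) [-y clear] — {cam, divider, foot, runner}
5. top@(1, -2, 0) [+x clear] — {cam, divider, foot, runner, top}
6. dowel@(1, -3, 0) [+x clear] — {cam, divider, dowel, foot, runner, top}

runner; cam; foot; divider; top; dowel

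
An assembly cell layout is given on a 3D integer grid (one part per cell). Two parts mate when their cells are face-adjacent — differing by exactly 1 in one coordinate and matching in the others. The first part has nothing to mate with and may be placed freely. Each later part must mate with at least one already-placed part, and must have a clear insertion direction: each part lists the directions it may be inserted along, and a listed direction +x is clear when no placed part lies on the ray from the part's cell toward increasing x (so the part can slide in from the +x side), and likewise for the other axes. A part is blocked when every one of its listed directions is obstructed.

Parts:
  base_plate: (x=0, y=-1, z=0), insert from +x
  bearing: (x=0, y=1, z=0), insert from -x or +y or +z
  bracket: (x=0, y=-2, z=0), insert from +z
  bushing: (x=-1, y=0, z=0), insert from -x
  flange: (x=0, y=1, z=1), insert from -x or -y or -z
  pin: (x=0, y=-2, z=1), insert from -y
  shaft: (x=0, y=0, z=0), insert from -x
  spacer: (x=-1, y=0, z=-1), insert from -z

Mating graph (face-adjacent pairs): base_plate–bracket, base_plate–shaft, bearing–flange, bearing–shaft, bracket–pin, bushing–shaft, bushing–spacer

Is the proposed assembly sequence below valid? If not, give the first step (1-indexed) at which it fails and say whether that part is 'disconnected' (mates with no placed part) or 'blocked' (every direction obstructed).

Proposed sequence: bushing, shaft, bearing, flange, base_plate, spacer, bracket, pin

1. bushing@(-1, 0, 0) [-x clear] — {bushing}
2. shaft@(0, 0, 0) — -x all obstructed ⇒ blocked

Invalid at step 2 (blocked)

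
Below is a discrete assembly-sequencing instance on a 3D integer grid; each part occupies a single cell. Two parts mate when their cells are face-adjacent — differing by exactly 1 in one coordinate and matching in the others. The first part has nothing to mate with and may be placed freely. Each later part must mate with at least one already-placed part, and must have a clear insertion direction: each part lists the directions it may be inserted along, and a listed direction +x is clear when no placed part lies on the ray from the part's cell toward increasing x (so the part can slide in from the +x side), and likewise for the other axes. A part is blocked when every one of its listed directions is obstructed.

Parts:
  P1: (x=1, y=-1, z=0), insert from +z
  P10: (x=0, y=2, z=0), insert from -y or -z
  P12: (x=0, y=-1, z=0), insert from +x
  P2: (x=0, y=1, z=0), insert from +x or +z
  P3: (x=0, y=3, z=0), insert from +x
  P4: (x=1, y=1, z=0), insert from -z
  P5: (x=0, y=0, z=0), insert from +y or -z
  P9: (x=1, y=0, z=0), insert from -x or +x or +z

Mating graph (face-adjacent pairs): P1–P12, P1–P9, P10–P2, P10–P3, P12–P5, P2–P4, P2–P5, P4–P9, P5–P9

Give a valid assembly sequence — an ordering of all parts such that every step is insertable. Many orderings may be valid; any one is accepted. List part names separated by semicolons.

1. P3@(0, 3, 0) [+x clear] — {P3}
2. P10@(0, 2, 0) [-y clear] — {P10, P3}
3. P2@(0, 1, 0) [+x clear] — {P10, P2, P3}
4. P4@(1, 1, 0) [-z clear] — {P10, P2, P3, P4}
5. P9@(1, 0, 0) [-x clear] — {P10, P2, P3, P4, P9}
6. P5@(0, 0, 0) [-z clear] — {P10, P2, P3, P4, P5, P9}
7. P12@(0, -1, 0) [+x clear] — {P10, P12, P2, P3, P4, P5, P9}
8. P1@(1, -1, 0) [+z clear] — {P1, P10, P12, P2, P3, P4, P5, P9}

P3; P10; P2; P4; P9; P5; P12; P1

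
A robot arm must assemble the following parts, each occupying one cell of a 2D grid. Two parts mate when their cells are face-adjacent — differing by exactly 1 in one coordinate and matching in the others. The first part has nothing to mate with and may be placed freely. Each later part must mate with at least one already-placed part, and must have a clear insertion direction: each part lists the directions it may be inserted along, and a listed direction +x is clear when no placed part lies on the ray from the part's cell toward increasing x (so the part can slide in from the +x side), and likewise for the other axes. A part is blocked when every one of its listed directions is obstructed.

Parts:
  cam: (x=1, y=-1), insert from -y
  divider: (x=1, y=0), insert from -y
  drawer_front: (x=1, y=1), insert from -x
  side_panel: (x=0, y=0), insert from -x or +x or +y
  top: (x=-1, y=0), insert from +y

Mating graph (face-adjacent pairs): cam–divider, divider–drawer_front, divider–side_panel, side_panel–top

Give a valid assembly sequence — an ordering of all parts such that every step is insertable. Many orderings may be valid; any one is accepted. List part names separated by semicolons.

side_panel; divider; cam; drawer_front; top

1. side_panel@(0, 0) [-x clear] — {side_panel}
2. divider@(1, 0) [-y clear] — {divider, side_panel}
3. cam@(1, -1) [-y clear] — {cam, divider, side_panel}
4. drawer_front@(1, 1) [-x clear] — {cam, divider, drawer_front, side_panel}
5. top@(-1, 0) [+y clear] — {cam, divider, drawer_front, side_panel, top}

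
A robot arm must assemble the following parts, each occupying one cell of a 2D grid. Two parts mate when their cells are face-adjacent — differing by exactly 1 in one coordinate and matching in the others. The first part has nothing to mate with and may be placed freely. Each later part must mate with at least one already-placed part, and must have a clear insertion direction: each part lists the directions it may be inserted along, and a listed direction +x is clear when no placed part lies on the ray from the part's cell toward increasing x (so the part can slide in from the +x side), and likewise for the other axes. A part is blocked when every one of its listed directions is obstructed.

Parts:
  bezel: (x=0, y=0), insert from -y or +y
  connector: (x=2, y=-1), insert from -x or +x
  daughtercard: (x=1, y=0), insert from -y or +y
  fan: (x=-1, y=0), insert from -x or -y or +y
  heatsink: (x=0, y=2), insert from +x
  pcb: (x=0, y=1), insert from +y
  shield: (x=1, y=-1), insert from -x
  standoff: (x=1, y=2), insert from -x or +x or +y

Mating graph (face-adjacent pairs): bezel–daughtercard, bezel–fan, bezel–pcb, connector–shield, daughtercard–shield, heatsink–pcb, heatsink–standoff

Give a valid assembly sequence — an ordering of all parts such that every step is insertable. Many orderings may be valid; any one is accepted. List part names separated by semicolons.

bezel; fan; pcb; heatsink; daughtercard; shield; connector; standoff

1. bezel@(0, 0) [-y clear] — {bezel}
2. fan@(-1, 0) [-x clear] — {bezel, fan}
3. pcb@(0, 1) [+y clear] — {bezel, fan, pcb}
4. heatsink@(0, 2) [+x clear] — {bezel, fan, heatsink, pcb}
5. daughtercard@(1, 0) [-y clear] — {bezel, daughtercard, fan, heatsink, pcb}
6. shield@(1, -1) [-x clear] — {bezel, daughtercard, fan, heatsink, pcb, shield}
7. connector@(2, -1) [+x clear] — {bezel, connector, daughtercard, fan, heatsink, pcb, shield}
8. standoff@(1, 2) [+x clear] — {bezel, connector, daughtercard, fan, heatsink, pcb, shield, standoff}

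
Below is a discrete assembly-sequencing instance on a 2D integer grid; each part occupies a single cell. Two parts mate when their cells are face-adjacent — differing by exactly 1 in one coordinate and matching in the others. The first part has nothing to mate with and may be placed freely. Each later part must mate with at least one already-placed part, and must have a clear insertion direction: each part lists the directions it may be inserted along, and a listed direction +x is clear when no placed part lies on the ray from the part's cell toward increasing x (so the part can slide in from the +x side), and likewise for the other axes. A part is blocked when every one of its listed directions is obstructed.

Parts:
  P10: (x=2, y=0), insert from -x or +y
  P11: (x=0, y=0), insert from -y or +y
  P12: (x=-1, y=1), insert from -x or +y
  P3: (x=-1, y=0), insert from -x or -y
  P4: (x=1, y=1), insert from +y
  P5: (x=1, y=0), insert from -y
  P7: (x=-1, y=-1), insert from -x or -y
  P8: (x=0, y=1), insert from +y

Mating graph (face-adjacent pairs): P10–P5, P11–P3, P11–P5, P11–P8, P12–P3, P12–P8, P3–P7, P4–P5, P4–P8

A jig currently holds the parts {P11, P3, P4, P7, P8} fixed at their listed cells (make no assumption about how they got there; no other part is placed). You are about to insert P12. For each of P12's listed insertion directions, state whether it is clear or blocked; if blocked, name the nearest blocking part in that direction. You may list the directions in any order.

-x: ray from P12(-1, 1) has no placed part ⇒ clear
+y: ray from P12(-1, 1) has no placed part ⇒ clear

+y: clear; -x: clear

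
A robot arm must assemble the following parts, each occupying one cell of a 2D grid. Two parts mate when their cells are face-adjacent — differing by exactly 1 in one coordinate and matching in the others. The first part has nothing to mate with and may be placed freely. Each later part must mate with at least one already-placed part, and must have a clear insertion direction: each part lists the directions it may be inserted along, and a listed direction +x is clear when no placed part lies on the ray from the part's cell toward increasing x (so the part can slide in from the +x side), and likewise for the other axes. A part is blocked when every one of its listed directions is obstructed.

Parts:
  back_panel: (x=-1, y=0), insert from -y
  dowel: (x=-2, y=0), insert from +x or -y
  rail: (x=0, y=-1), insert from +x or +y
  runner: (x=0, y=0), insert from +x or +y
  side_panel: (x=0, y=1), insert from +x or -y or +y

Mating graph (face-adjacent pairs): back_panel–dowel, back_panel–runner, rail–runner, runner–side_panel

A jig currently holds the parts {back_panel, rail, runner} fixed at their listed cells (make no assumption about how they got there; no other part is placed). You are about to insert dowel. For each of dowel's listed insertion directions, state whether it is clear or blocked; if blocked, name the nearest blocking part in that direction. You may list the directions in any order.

+x: nearest on ray is back_panel@(-1, 0) ⇒ blocked
-y: ray from dowel(-2, 0) has no placed part ⇒ clear

+x: blocked by back_panel; -y: clear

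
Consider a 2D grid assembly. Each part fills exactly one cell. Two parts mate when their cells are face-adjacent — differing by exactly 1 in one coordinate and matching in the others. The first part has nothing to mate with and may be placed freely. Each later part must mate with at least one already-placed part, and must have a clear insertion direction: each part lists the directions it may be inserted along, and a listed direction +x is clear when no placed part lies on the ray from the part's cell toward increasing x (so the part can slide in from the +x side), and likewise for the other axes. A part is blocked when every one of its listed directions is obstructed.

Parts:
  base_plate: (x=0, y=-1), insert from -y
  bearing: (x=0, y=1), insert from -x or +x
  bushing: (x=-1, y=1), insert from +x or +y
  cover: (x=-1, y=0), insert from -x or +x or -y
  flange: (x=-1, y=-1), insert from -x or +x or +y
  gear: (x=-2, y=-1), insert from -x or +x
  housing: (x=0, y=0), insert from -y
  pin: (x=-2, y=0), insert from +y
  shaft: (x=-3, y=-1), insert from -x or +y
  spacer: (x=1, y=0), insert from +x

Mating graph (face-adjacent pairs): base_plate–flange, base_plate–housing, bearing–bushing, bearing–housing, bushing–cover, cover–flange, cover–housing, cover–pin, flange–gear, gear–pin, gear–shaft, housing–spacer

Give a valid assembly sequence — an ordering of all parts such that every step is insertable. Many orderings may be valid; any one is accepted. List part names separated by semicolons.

1. flange@(-1, -1) [-x clear] — {flange}
2. cover@(-1, 0) [-x clear] — {cover, flange}
3. pin@(-2, 0) [+y clear] — {cover, flange, pin}
4. housing@(0, 0) [-y clear] — {cover, flange, housing, pin}
5. bearing@(0, 1) [-x clear] — {bearing, cover, flange, housing, pin}
6. base_plate@(0, -1) [-y clear] — {base_plate, bearing, cover, flange, housing, pin}
7. gear@(-2, -1) [-x clear] — {base_plate, bearing, cover, flange, gear, housing, pin}
8. shaft@(-3, -1) [-x clear] — {base_plate, bearing, cover, flange, gear, housing, pin, shaft}
9. spacer@(1, 0) [+x clear] — {base_plate, bearing, cover, flange, gear, housing, pin, shaft, spacer}
10. bushing@(-1, 1) [+y clear] — {base_plate, bearing, bushing, cover, flange, gear, housing, pin, shaft, spacer}

flange; cover; pin; housing; bearing; base_plate; gear; shaft; spacer; bushing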